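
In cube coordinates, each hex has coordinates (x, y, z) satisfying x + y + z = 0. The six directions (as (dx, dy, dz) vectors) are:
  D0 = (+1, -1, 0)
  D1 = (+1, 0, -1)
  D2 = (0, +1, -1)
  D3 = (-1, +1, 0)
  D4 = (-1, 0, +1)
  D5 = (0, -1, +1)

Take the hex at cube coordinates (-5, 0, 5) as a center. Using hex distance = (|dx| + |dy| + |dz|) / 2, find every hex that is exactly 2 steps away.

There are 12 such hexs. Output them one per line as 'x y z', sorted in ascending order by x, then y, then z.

Walk ring at distance 2 from (-5, 0, 5):
Start at center + D4*2 = (-7, 0, 7)
  hex 0: (-7, 0, 7)
  hex 1: (-6, -1, 7)
  hex 2: (-5, -2, 7)
  hex 3: (-4, -2, 6)
  hex 4: (-3, -2, 5)
  hex 5: (-3, -1, 4)
  hex 6: (-3, 0, 3)
  hex 7: (-4, 1, 3)
  hex 8: (-5, 2, 3)
  hex 9: (-6, 2, 4)
  hex 10: (-7, 2, 5)
  hex 11: (-7, 1, 6)
Sorted: 12 hexes.

Answer: -7 0 7
-7 1 6
-7 2 5
-6 -1 7
-6 2 4
-5 -2 7
-5 2 3
-4 -2 6
-4 1 3
-3 -2 5
-3 -1 4
-3 0 3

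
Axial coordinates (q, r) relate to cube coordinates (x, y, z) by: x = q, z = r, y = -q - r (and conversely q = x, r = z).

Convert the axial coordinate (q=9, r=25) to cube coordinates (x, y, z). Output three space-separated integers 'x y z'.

Answer: 9 -34 25

Derivation:
x = q = 9
z = r = 25
y = -x - z = -(9) - (25) = -34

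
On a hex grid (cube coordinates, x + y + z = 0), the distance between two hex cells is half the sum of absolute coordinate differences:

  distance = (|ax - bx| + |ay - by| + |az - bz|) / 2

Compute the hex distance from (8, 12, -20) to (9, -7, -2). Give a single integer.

Answer: 19

Derivation:
|ax - bx| = |8 - 9| = 1
|ay - by| = |12 - (-7)| = 19
|az - bz| = |-20 - (-2)| = 18
distance = (1 + 19 + 18) / 2 = 38 / 2 = 19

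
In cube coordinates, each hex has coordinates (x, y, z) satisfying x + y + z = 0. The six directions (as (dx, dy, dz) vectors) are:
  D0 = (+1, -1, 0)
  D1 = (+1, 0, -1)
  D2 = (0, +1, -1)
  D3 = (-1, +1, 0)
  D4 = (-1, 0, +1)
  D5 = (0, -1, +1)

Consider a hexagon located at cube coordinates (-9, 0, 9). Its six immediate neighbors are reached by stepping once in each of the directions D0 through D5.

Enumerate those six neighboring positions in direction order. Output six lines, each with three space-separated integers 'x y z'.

Answer: -8 -1 9
-8 0 8
-9 1 8
-10 1 9
-10 0 10
-9 -1 10

Derivation:
Center: (-9, 0, 9). Add each direction:
  D0: (-9, 0, 9) + (1, -1, 0) = (-8, -1, 9)
  D1: (-9, 0, 9) + (1, 0, -1) = (-8, 0, 8)
  D2: (-9, 0, 9) + (0, 1, -1) = (-9, 1, 8)
  D3: (-9, 0, 9) + (-1, 1, 0) = (-10, 1, 9)
  D4: (-9, 0, 9) + (-1, 0, 1) = (-10, 0, 10)
  D5: (-9, 0, 9) + (0, -1, 1) = (-9, -1, 10)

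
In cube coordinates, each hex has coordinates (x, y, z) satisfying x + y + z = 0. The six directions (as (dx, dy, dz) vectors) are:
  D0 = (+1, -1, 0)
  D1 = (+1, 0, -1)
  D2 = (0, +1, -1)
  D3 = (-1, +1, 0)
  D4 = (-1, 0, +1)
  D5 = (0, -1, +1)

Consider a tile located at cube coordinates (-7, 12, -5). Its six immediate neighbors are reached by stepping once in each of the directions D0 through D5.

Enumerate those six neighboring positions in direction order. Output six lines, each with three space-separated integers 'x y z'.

Center: (-7, 12, -5). Add each direction:
  D0: (-7, 12, -5) + (1, -1, 0) = (-6, 11, -5)
  D1: (-7, 12, -5) + (1, 0, -1) = (-6, 12, -6)
  D2: (-7, 12, -5) + (0, 1, -1) = (-7, 13, -6)
  D3: (-7, 12, -5) + (-1, 1, 0) = (-8, 13, -5)
  D4: (-7, 12, -5) + (-1, 0, 1) = (-8, 12, -4)
  D5: (-7, 12, -5) + (0, -1, 1) = (-7, 11, -4)

Answer: -6 11 -5
-6 12 -6
-7 13 -6
-8 13 -5
-8 12 -4
-7 11 -4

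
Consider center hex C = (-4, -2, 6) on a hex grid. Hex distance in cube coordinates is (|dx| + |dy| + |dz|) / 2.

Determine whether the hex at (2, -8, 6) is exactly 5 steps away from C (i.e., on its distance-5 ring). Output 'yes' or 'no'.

|px - cx| = |2 - (-4)| = 6
|py - cy| = |-8 - (-2)| = 6
|pz - cz| = |6 - 6| = 0
distance = (6+6+0)/2 = 12/2 = 6
radius = 5; distance != radius -> no

Answer: no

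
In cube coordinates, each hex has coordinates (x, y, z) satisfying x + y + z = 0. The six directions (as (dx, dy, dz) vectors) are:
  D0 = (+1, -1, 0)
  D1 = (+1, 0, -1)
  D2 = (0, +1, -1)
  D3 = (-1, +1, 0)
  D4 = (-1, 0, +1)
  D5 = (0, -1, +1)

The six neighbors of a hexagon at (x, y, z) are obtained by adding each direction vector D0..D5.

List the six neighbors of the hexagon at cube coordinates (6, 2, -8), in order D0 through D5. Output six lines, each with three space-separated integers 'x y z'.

Answer: 7 1 -8
7 2 -9
6 3 -9
5 3 -8
5 2 -7
6 1 -7

Derivation:
Center: (6, 2, -8). Add each direction:
  D0: (6, 2, -8) + (1, -1, 0) = (7, 1, -8)
  D1: (6, 2, -8) + (1, 0, -1) = (7, 2, -9)
  D2: (6, 2, -8) + (0, 1, -1) = (6, 3, -9)
  D3: (6, 2, -8) + (-1, 1, 0) = (5, 3, -8)
  D4: (6, 2, -8) + (-1, 0, 1) = (5, 2, -7)
  D5: (6, 2, -8) + (0, -1, 1) = (6, 1, -7)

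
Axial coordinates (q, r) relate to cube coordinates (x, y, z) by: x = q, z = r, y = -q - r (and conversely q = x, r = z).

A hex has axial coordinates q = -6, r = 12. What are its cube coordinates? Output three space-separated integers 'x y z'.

x = q = -6
z = r = 12
y = -x - z = -(-6) - (12) = -6

Answer: -6 -6 12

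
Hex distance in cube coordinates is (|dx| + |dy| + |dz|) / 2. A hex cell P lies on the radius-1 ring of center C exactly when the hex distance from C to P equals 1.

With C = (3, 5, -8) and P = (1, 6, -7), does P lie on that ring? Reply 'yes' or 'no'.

|px - cx| = |1 - 3| = 2
|py - cy| = |6 - 5| = 1
|pz - cz| = |-7 - (-8)| = 1
distance = (2+1+1)/2 = 4/2 = 2
radius = 1; distance != radius -> no

Answer: no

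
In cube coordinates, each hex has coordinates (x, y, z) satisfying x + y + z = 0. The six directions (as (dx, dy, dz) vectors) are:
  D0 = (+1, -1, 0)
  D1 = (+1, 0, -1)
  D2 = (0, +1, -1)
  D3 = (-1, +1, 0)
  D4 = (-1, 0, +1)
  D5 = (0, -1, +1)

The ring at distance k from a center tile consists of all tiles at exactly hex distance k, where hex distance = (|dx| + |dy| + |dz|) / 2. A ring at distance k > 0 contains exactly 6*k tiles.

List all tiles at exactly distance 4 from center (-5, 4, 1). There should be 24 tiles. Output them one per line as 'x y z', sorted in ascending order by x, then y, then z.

Answer: -9 4 5
-9 5 4
-9 6 3
-9 7 2
-9 8 1
-8 3 5
-8 8 0
-7 2 5
-7 8 -1
-6 1 5
-6 8 -2
-5 0 5
-5 8 -3
-4 0 4
-4 7 -3
-3 0 3
-3 6 -3
-2 0 2
-2 5 -3
-1 0 1
-1 1 0
-1 2 -1
-1 3 -2
-1 4 -3

Derivation:
Walk ring at distance 4 from (-5, 4, 1):
Start at center + D4*4 = (-9, 4, 5)
  hex 0: (-9, 4, 5)
  hex 1: (-8, 3, 5)
  hex 2: (-7, 2, 5)
  hex 3: (-6, 1, 5)
  hex 4: (-5, 0, 5)
  hex 5: (-4, 0, 4)
  hex 6: (-3, 0, 3)
  hex 7: (-2, 0, 2)
  hex 8: (-1, 0, 1)
  hex 9: (-1, 1, 0)
  hex 10: (-1, 2, -1)
  hex 11: (-1, 3, -2)
  hex 12: (-1, 4, -3)
  hex 13: (-2, 5, -3)
  hex 14: (-3, 6, -3)
  hex 15: (-4, 7, -3)
  hex 16: (-5, 8, -3)
  hex 17: (-6, 8, -2)
  hex 18: (-7, 8, -1)
  hex 19: (-8, 8, 0)
  hex 20: (-9, 8, 1)
  hex 21: (-9, 7, 2)
  hex 22: (-9, 6, 3)
  hex 23: (-9, 5, 4)
Sorted: 24 hexes.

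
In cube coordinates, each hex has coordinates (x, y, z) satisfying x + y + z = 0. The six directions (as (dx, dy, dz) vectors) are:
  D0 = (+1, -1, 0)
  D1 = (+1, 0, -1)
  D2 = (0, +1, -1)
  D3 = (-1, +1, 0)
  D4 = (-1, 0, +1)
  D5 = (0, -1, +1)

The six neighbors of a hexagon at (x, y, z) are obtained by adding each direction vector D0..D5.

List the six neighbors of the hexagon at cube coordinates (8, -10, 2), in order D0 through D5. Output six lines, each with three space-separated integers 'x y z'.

Answer: 9 -11 2
9 -10 1
8 -9 1
7 -9 2
7 -10 3
8 -11 3

Derivation:
Center: (8, -10, 2). Add each direction:
  D0: (8, -10, 2) + (1, -1, 0) = (9, -11, 2)
  D1: (8, -10, 2) + (1, 0, -1) = (9, -10, 1)
  D2: (8, -10, 2) + (0, 1, -1) = (8, -9, 1)
  D3: (8, -10, 2) + (-1, 1, 0) = (7, -9, 2)
  D4: (8, -10, 2) + (-1, 0, 1) = (7, -10, 3)
  D5: (8, -10, 2) + (0, -1, 1) = (8, -11, 3)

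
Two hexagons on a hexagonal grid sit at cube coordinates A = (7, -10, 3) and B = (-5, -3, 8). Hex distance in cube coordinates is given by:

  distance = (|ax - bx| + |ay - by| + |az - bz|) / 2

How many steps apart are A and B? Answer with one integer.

Answer: 12

Derivation:
|ax - bx| = |7 - (-5)| = 12
|ay - by| = |-10 - (-3)| = 7
|az - bz| = |3 - 8| = 5
distance = (12 + 7 + 5) / 2 = 24 / 2 = 12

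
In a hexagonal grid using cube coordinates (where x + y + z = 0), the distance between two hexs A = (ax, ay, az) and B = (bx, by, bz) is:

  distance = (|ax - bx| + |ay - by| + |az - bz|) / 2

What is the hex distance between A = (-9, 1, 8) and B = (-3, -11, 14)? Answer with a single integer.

|ax - bx| = |-9 - (-3)| = 6
|ay - by| = |1 - (-11)| = 12
|az - bz| = |8 - 14| = 6
distance = (6 + 12 + 6) / 2 = 24 / 2 = 12

Answer: 12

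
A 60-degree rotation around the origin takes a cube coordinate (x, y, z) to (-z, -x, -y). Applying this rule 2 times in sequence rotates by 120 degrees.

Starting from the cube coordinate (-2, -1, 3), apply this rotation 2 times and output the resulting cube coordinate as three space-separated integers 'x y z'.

Start: (-2, -1, 3)
Step 1: (-2, -1, 3) -> (-(3), -(-2), -(-1)) = (-3, 2, 1)
Step 2: (-3, 2, 1) -> (-(1), -(-3), -(2)) = (-1, 3, -2)

Answer: -1 3 -2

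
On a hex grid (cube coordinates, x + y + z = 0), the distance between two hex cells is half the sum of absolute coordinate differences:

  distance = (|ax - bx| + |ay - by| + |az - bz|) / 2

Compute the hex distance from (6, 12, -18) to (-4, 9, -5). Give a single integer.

|ax - bx| = |6 - (-4)| = 10
|ay - by| = |12 - 9| = 3
|az - bz| = |-18 - (-5)| = 13
distance = (10 + 3 + 13) / 2 = 26 / 2 = 13

Answer: 13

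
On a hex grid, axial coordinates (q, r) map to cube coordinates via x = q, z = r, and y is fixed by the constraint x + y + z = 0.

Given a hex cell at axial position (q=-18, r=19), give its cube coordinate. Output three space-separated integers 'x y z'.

x = q = -18
z = r = 19
y = -x - z = -(-18) - (19) = -1

Answer: -18 -1 19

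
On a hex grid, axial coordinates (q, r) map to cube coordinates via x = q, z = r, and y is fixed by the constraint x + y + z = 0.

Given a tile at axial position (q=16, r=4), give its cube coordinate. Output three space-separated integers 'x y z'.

Answer: 16 -20 4

Derivation:
x = q = 16
z = r = 4
y = -x - z = -(16) - (4) = -20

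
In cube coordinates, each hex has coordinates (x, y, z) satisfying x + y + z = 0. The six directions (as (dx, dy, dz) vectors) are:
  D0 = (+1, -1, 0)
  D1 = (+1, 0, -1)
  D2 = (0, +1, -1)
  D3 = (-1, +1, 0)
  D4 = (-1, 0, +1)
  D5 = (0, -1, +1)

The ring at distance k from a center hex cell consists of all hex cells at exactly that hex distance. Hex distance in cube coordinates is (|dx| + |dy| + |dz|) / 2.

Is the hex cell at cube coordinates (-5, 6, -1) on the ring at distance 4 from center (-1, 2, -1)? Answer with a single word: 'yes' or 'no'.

|px - cx| = |-5 - (-1)| = 4
|py - cy| = |6 - 2| = 4
|pz - cz| = |-1 - (-1)| = 0
distance = (4+4+0)/2 = 8/2 = 4
radius = 4; distance == radius -> yes

Answer: yes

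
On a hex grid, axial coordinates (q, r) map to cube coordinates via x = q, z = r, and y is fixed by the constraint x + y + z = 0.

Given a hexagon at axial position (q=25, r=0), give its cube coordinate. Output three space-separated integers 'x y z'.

x = q = 25
z = r = 0
y = -x - z = -(25) - (0) = -25

Answer: 25 -25 0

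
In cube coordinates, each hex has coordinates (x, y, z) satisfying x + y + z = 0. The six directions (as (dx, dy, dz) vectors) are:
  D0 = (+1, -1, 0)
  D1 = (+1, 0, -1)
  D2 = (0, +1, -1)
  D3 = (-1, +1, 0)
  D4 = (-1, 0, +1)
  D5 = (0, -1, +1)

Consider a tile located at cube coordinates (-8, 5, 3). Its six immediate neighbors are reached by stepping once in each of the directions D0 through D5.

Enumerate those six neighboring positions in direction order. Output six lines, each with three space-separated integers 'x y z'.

Center: (-8, 5, 3). Add each direction:
  D0: (-8, 5, 3) + (1, -1, 0) = (-7, 4, 3)
  D1: (-8, 5, 3) + (1, 0, -1) = (-7, 5, 2)
  D2: (-8, 5, 3) + (0, 1, -1) = (-8, 6, 2)
  D3: (-8, 5, 3) + (-1, 1, 0) = (-9, 6, 3)
  D4: (-8, 5, 3) + (-1, 0, 1) = (-9, 5, 4)
  D5: (-8, 5, 3) + (0, -1, 1) = (-8, 4, 4)

Answer: -7 4 3
-7 5 2
-8 6 2
-9 6 3
-9 5 4
-8 4 4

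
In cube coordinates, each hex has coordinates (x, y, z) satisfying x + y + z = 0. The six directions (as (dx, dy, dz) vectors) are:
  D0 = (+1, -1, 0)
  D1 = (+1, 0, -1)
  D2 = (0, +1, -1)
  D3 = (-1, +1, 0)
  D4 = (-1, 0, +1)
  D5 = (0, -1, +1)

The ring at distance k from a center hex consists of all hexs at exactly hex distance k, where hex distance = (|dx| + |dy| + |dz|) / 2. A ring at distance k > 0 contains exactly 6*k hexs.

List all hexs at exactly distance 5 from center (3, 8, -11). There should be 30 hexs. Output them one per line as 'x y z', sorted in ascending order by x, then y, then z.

Walk ring at distance 5 from (3, 8, -11):
Start at center + D4*5 = (-2, 8, -6)
  hex 0: (-2, 8, -6)
  hex 1: (-1, 7, -6)
  hex 2: (0, 6, -6)
  hex 3: (1, 5, -6)
  hex 4: (2, 4, -6)
  hex 5: (3, 3, -6)
  hex 6: (4, 3, -7)
  hex 7: (5, 3, -8)
  hex 8: (6, 3, -9)
  hex 9: (7, 3, -10)
  hex 10: (8, 3, -11)
  hex 11: (8, 4, -12)
  hex 12: (8, 5, -13)
  hex 13: (8, 6, -14)
  hex 14: (8, 7, -15)
  hex 15: (8, 8, -16)
  hex 16: (7, 9, -16)
  hex 17: (6, 10, -16)
  hex 18: (5, 11, -16)
  hex 19: (4, 12, -16)
  hex 20: (3, 13, -16)
  hex 21: (2, 13, -15)
  hex 22: (1, 13, -14)
  hex 23: (0, 13, -13)
  hex 24: (-1, 13, -12)
  hex 25: (-2, 13, -11)
  hex 26: (-2, 12, -10)
  hex 27: (-2, 11, -9)
  hex 28: (-2, 10, -8)
  hex 29: (-2, 9, -7)
Sorted: 30 hexes.

Answer: -2 8 -6
-2 9 -7
-2 10 -8
-2 11 -9
-2 12 -10
-2 13 -11
-1 7 -6
-1 13 -12
0 6 -6
0 13 -13
1 5 -6
1 13 -14
2 4 -6
2 13 -15
3 3 -6
3 13 -16
4 3 -7
4 12 -16
5 3 -8
5 11 -16
6 3 -9
6 10 -16
7 3 -10
7 9 -16
8 3 -11
8 4 -12
8 5 -13
8 6 -14
8 7 -15
8 8 -16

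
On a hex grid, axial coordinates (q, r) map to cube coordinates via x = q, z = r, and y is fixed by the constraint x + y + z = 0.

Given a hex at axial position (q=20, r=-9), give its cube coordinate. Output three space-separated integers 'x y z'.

Answer: 20 -11 -9

Derivation:
x = q = 20
z = r = -9
y = -x - z = -(20) - (-9) = -11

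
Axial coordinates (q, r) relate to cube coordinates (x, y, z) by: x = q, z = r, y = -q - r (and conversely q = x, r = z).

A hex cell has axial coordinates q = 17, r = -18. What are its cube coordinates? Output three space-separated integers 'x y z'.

Answer: 17 1 -18

Derivation:
x = q = 17
z = r = -18
y = -x - z = -(17) - (-18) = 1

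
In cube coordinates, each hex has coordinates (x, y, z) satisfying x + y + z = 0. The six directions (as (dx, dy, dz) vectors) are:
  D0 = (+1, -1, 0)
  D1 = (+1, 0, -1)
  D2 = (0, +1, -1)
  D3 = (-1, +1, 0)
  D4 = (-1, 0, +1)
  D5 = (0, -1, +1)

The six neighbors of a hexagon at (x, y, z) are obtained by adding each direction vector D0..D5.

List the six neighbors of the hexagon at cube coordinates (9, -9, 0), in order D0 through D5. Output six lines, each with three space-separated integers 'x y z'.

Answer: 10 -10 0
10 -9 -1
9 -8 -1
8 -8 0
8 -9 1
9 -10 1

Derivation:
Center: (9, -9, 0). Add each direction:
  D0: (9, -9, 0) + (1, -1, 0) = (10, -10, 0)
  D1: (9, -9, 0) + (1, 0, -1) = (10, -9, -1)
  D2: (9, -9, 0) + (0, 1, -1) = (9, -8, -1)
  D3: (9, -9, 0) + (-1, 1, 0) = (8, -8, 0)
  D4: (9, -9, 0) + (-1, 0, 1) = (8, -9, 1)
  D5: (9, -9, 0) + (0, -1, 1) = (9, -10, 1)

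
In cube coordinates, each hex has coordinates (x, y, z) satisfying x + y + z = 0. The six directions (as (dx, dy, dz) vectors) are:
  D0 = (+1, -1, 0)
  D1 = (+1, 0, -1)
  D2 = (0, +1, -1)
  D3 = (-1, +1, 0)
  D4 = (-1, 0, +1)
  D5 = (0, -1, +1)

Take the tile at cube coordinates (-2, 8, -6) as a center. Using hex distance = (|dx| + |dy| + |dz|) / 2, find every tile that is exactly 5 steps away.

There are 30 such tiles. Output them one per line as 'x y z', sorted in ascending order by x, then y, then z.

Answer: -7 8 -1
-7 9 -2
-7 10 -3
-7 11 -4
-7 12 -5
-7 13 -6
-6 7 -1
-6 13 -7
-5 6 -1
-5 13 -8
-4 5 -1
-4 13 -9
-3 4 -1
-3 13 -10
-2 3 -1
-2 13 -11
-1 3 -2
-1 12 -11
0 3 -3
0 11 -11
1 3 -4
1 10 -11
2 3 -5
2 9 -11
3 3 -6
3 4 -7
3 5 -8
3 6 -9
3 7 -10
3 8 -11

Derivation:
Walk ring at distance 5 from (-2, 8, -6):
Start at center + D4*5 = (-7, 8, -1)
  hex 0: (-7, 8, -1)
  hex 1: (-6, 7, -1)
  hex 2: (-5, 6, -1)
  hex 3: (-4, 5, -1)
  hex 4: (-3, 4, -1)
  hex 5: (-2, 3, -1)
  hex 6: (-1, 3, -2)
  hex 7: (0, 3, -3)
  hex 8: (1, 3, -4)
  hex 9: (2, 3, -5)
  hex 10: (3, 3, -6)
  hex 11: (3, 4, -7)
  hex 12: (3, 5, -8)
  hex 13: (3, 6, -9)
  hex 14: (3, 7, -10)
  hex 15: (3, 8, -11)
  hex 16: (2, 9, -11)
  hex 17: (1, 10, -11)
  hex 18: (0, 11, -11)
  hex 19: (-1, 12, -11)
  hex 20: (-2, 13, -11)
  hex 21: (-3, 13, -10)
  hex 22: (-4, 13, -9)
  hex 23: (-5, 13, -8)
  hex 24: (-6, 13, -7)
  hex 25: (-7, 13, -6)
  hex 26: (-7, 12, -5)
  hex 27: (-7, 11, -4)
  hex 28: (-7, 10, -3)
  hex 29: (-7, 9, -2)
Sorted: 30 hexes.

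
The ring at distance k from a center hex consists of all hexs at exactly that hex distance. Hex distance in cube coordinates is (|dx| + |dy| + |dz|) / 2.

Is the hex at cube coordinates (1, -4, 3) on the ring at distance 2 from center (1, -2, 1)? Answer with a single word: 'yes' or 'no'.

|px - cx| = |1 - 1| = 0
|py - cy| = |-4 - (-2)| = 2
|pz - cz| = |3 - 1| = 2
distance = (0+2+2)/2 = 4/2 = 2
radius = 2; distance == radius -> yes

Answer: yes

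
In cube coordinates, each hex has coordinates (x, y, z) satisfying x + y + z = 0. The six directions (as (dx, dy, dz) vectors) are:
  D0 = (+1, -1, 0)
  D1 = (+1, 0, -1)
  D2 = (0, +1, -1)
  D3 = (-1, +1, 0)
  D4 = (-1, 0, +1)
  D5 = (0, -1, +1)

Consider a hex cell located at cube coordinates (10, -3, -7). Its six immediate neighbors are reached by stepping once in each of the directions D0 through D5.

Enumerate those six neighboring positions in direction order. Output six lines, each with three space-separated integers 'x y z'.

Center: (10, -3, -7). Add each direction:
  D0: (10, -3, -7) + (1, -1, 0) = (11, -4, -7)
  D1: (10, -3, -7) + (1, 0, -1) = (11, -3, -8)
  D2: (10, -3, -7) + (0, 1, -1) = (10, -2, -8)
  D3: (10, -3, -7) + (-1, 1, 0) = (9, -2, -7)
  D4: (10, -3, -7) + (-1, 0, 1) = (9, -3, -6)
  D5: (10, -3, -7) + (0, -1, 1) = (10, -4, -6)

Answer: 11 -4 -7
11 -3 -8
10 -2 -8
9 -2 -7
9 -3 -6
10 -4 -6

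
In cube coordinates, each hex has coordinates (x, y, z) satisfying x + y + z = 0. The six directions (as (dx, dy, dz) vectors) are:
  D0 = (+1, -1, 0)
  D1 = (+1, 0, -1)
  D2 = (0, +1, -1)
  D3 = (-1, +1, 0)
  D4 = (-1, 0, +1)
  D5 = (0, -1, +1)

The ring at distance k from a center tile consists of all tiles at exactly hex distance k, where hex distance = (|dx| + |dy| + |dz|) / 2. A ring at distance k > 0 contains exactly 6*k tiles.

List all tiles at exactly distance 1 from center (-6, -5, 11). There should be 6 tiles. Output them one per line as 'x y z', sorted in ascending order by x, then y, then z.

Walk ring at distance 1 from (-6, -5, 11):
Start at center + D4*1 = (-7, -5, 12)
  hex 0: (-7, -5, 12)
  hex 1: (-6, -6, 12)
  hex 2: (-5, -6, 11)
  hex 3: (-5, -5, 10)
  hex 4: (-6, -4, 10)
  hex 5: (-7, -4, 11)
Sorted: 6 hexes.

Answer: -7 -5 12
-7 -4 11
-6 -6 12
-6 -4 10
-5 -6 11
-5 -5 10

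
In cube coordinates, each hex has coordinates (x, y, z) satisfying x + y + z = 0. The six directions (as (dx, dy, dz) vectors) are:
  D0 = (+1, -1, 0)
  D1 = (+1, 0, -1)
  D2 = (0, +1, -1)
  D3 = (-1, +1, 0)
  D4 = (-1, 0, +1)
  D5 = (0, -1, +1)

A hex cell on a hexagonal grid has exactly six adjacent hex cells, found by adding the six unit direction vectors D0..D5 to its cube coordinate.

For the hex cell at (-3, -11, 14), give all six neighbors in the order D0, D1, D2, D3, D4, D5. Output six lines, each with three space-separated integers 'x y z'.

Center: (-3, -11, 14). Add each direction:
  D0: (-3, -11, 14) + (1, -1, 0) = (-2, -12, 14)
  D1: (-3, -11, 14) + (1, 0, -1) = (-2, -11, 13)
  D2: (-3, -11, 14) + (0, 1, -1) = (-3, -10, 13)
  D3: (-3, -11, 14) + (-1, 1, 0) = (-4, -10, 14)
  D4: (-3, -11, 14) + (-1, 0, 1) = (-4, -11, 15)
  D5: (-3, -11, 14) + (0, -1, 1) = (-3, -12, 15)

Answer: -2 -12 14
-2 -11 13
-3 -10 13
-4 -10 14
-4 -11 15
-3 -12 15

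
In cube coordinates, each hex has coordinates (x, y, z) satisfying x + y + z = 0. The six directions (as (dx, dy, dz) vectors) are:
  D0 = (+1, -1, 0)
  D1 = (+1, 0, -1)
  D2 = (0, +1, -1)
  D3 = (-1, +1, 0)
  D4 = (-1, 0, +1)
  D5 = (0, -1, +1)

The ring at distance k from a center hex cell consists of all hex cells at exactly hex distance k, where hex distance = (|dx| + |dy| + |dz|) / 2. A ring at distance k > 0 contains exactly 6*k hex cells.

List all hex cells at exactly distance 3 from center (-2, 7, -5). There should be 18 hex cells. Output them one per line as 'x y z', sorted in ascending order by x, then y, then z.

Answer: -5 7 -2
-5 8 -3
-5 9 -4
-5 10 -5
-4 6 -2
-4 10 -6
-3 5 -2
-3 10 -7
-2 4 -2
-2 10 -8
-1 4 -3
-1 9 -8
0 4 -4
0 8 -8
1 4 -5
1 5 -6
1 6 -7
1 7 -8

Derivation:
Walk ring at distance 3 from (-2, 7, -5):
Start at center + D4*3 = (-5, 7, -2)
  hex 0: (-5, 7, -2)
  hex 1: (-4, 6, -2)
  hex 2: (-3, 5, -2)
  hex 3: (-2, 4, -2)
  hex 4: (-1, 4, -3)
  hex 5: (0, 4, -4)
  hex 6: (1, 4, -5)
  hex 7: (1, 5, -6)
  hex 8: (1, 6, -7)
  hex 9: (1, 7, -8)
  hex 10: (0, 8, -8)
  hex 11: (-1, 9, -8)
  hex 12: (-2, 10, -8)
  hex 13: (-3, 10, -7)
  hex 14: (-4, 10, -6)
  hex 15: (-5, 10, -5)
  hex 16: (-5, 9, -4)
  hex 17: (-5, 8, -3)
Sorted: 18 hexes.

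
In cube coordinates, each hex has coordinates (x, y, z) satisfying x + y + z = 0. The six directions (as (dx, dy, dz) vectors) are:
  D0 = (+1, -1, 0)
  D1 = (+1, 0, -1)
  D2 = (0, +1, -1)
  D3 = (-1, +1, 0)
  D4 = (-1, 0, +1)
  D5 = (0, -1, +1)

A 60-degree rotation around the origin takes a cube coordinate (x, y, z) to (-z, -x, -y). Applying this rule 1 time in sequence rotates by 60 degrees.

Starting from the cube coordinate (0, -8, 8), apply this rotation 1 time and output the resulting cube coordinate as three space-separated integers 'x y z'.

Start: (0, -8, 8)
Step 1: (0, -8, 8) -> (-(8), -(0), -(-8)) = (-8, 0, 8)

Answer: -8 0 8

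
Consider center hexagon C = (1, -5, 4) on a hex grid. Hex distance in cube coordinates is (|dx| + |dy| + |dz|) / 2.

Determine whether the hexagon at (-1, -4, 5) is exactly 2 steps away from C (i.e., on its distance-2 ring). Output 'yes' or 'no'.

|px - cx| = |-1 - 1| = 2
|py - cy| = |-4 - (-5)| = 1
|pz - cz| = |5 - 4| = 1
distance = (2+1+1)/2 = 4/2 = 2
radius = 2; distance == radius -> yes

Answer: yes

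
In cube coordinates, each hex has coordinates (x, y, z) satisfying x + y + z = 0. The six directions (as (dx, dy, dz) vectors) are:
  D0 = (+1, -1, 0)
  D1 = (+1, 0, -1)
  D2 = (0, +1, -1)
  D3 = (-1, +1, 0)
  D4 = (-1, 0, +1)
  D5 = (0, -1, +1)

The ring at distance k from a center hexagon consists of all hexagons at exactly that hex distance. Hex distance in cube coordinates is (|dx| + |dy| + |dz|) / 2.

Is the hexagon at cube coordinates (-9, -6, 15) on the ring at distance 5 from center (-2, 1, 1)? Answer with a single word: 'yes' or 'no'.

|px - cx| = |-9 - (-2)| = 7
|py - cy| = |-6 - 1| = 7
|pz - cz| = |15 - 1| = 14
distance = (7+7+14)/2 = 28/2 = 14
radius = 5; distance != radius -> no

Answer: no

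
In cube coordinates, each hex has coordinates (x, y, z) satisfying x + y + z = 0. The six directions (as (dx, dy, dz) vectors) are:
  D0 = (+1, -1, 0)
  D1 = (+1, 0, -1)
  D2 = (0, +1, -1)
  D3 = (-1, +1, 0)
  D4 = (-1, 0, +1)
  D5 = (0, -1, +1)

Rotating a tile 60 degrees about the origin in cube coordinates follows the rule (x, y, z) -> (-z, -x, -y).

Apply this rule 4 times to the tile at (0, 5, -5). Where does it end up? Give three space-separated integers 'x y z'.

Answer: -5 0 5

Derivation:
Start: (0, 5, -5)
Step 1: (0, 5, -5) -> (-(-5), -(0), -(5)) = (5, 0, -5)
Step 2: (5, 0, -5) -> (-(-5), -(5), -(0)) = (5, -5, 0)
Step 3: (5, -5, 0) -> (-(0), -(5), -(-5)) = (0, -5, 5)
Step 4: (0, -5, 5) -> (-(5), -(0), -(-5)) = (-5, 0, 5)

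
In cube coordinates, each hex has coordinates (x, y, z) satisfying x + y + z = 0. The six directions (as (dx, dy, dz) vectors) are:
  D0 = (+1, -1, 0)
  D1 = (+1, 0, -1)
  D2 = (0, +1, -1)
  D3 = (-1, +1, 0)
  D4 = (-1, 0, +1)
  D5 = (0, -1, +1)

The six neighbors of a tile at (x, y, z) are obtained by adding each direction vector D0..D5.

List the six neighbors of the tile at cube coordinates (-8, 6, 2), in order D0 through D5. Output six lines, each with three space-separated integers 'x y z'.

Answer: -7 5 2
-7 6 1
-8 7 1
-9 7 2
-9 6 3
-8 5 3

Derivation:
Center: (-8, 6, 2). Add each direction:
  D0: (-8, 6, 2) + (1, -1, 0) = (-7, 5, 2)
  D1: (-8, 6, 2) + (1, 0, -1) = (-7, 6, 1)
  D2: (-8, 6, 2) + (0, 1, -1) = (-8, 7, 1)
  D3: (-8, 6, 2) + (-1, 1, 0) = (-9, 7, 2)
  D4: (-8, 6, 2) + (-1, 0, 1) = (-9, 6, 3)
  D5: (-8, 6, 2) + (0, -1, 1) = (-8, 5, 3)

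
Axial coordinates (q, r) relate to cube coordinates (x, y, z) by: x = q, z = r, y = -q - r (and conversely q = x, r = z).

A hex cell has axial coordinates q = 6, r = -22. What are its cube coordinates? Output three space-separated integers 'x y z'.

Answer: 6 16 -22

Derivation:
x = q = 6
z = r = -22
y = -x - z = -(6) - (-22) = 16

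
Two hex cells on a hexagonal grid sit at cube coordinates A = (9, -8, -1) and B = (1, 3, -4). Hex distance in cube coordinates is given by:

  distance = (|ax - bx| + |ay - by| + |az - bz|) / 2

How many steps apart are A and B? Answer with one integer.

Answer: 11

Derivation:
|ax - bx| = |9 - 1| = 8
|ay - by| = |-8 - 3| = 11
|az - bz| = |-1 - (-4)| = 3
distance = (8 + 11 + 3) / 2 = 22 / 2 = 11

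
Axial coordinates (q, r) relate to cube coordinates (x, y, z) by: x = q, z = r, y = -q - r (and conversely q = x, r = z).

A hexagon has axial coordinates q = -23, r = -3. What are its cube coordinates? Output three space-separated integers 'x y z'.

Answer: -23 26 -3

Derivation:
x = q = -23
z = r = -3
y = -x - z = -(-23) - (-3) = 26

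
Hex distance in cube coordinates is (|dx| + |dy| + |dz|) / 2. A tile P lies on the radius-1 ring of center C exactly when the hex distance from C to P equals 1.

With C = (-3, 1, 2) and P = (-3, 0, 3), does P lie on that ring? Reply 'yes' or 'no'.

|px - cx| = |-3 - (-3)| = 0
|py - cy| = |0 - 1| = 1
|pz - cz| = |3 - 2| = 1
distance = (0+1+1)/2 = 2/2 = 1
radius = 1; distance == radius -> yes

Answer: yes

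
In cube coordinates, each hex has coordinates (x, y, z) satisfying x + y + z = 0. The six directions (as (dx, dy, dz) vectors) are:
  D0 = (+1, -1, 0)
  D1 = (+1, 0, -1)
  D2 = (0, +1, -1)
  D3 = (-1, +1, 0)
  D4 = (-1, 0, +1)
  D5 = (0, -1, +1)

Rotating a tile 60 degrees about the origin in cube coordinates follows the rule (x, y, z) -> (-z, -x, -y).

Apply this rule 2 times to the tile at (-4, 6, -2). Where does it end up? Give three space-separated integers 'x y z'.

Answer: 6 -2 -4

Derivation:
Start: (-4, 6, -2)
Step 1: (-4, 6, -2) -> (-(-2), -(-4), -(6)) = (2, 4, -6)
Step 2: (2, 4, -6) -> (-(-6), -(2), -(4)) = (6, -2, -4)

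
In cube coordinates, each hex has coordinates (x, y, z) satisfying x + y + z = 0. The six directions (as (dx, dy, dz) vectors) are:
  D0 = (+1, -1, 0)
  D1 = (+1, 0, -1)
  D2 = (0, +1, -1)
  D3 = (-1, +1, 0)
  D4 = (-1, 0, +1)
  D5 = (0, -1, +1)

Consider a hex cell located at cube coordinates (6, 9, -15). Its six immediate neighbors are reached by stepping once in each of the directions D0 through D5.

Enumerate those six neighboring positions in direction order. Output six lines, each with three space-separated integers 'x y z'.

Center: (6, 9, -15). Add each direction:
  D0: (6, 9, -15) + (1, -1, 0) = (7, 8, -15)
  D1: (6, 9, -15) + (1, 0, -1) = (7, 9, -16)
  D2: (6, 9, -15) + (0, 1, -1) = (6, 10, -16)
  D3: (6, 9, -15) + (-1, 1, 0) = (5, 10, -15)
  D4: (6, 9, -15) + (-1, 0, 1) = (5, 9, -14)
  D5: (6, 9, -15) + (0, -1, 1) = (6, 8, -14)

Answer: 7 8 -15
7 9 -16
6 10 -16
5 10 -15
5 9 -14
6 8 -14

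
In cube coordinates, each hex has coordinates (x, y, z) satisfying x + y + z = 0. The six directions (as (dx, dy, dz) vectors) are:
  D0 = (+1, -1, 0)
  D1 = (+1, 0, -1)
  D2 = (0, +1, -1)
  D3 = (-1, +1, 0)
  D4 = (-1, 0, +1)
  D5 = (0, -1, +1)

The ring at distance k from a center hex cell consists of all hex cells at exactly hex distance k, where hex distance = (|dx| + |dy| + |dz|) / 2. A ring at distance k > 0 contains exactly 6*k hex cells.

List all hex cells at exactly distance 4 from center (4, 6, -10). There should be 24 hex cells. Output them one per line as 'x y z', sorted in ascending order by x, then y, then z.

Answer: 0 6 -6
0 7 -7
0 8 -8
0 9 -9
0 10 -10
1 5 -6
1 10 -11
2 4 -6
2 10 -12
3 3 -6
3 10 -13
4 2 -6
4 10 -14
5 2 -7
5 9 -14
6 2 -8
6 8 -14
7 2 -9
7 7 -14
8 2 -10
8 3 -11
8 4 -12
8 5 -13
8 6 -14

Derivation:
Walk ring at distance 4 from (4, 6, -10):
Start at center + D4*4 = (0, 6, -6)
  hex 0: (0, 6, -6)
  hex 1: (1, 5, -6)
  hex 2: (2, 4, -6)
  hex 3: (3, 3, -6)
  hex 4: (4, 2, -6)
  hex 5: (5, 2, -7)
  hex 6: (6, 2, -8)
  hex 7: (7, 2, -9)
  hex 8: (8, 2, -10)
  hex 9: (8, 3, -11)
  hex 10: (8, 4, -12)
  hex 11: (8, 5, -13)
  hex 12: (8, 6, -14)
  hex 13: (7, 7, -14)
  hex 14: (6, 8, -14)
  hex 15: (5, 9, -14)
  hex 16: (4, 10, -14)
  hex 17: (3, 10, -13)
  hex 18: (2, 10, -12)
  hex 19: (1, 10, -11)
  hex 20: (0, 10, -10)
  hex 21: (0, 9, -9)
  hex 22: (0, 8, -8)
  hex 23: (0, 7, -7)
Sorted: 24 hexes.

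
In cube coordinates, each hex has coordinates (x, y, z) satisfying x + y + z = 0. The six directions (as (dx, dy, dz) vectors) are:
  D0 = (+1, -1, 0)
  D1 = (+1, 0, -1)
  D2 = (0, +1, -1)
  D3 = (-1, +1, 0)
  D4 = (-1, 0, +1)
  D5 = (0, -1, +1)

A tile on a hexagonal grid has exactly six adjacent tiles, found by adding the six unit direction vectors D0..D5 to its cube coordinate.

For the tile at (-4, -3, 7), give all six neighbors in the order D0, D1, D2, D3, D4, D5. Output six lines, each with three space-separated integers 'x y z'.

Center: (-4, -3, 7). Add each direction:
  D0: (-4, -3, 7) + (1, -1, 0) = (-3, -4, 7)
  D1: (-4, -3, 7) + (1, 0, -1) = (-3, -3, 6)
  D2: (-4, -3, 7) + (0, 1, -1) = (-4, -2, 6)
  D3: (-4, -3, 7) + (-1, 1, 0) = (-5, -2, 7)
  D4: (-4, -3, 7) + (-1, 0, 1) = (-5, -3, 8)
  D5: (-4, -3, 7) + (0, -1, 1) = (-4, -4, 8)

Answer: -3 -4 7
-3 -3 6
-4 -2 6
-5 -2 7
-5 -3 8
-4 -4 8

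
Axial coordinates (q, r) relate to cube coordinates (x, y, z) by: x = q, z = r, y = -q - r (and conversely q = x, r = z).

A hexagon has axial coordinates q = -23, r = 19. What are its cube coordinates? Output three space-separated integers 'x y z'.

Answer: -23 4 19

Derivation:
x = q = -23
z = r = 19
y = -x - z = -(-23) - (19) = 4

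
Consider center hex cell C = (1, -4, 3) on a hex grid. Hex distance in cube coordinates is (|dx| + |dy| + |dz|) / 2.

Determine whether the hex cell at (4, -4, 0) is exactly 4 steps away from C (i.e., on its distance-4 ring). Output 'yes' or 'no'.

|px - cx| = |4 - 1| = 3
|py - cy| = |-4 - (-4)| = 0
|pz - cz| = |0 - 3| = 3
distance = (3+0+3)/2 = 6/2 = 3
radius = 4; distance != radius -> no

Answer: no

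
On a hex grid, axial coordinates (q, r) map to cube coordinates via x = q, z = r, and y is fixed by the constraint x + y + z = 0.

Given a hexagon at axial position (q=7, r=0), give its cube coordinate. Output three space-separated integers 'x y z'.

Answer: 7 -7 0

Derivation:
x = q = 7
z = r = 0
y = -x - z = -(7) - (0) = -7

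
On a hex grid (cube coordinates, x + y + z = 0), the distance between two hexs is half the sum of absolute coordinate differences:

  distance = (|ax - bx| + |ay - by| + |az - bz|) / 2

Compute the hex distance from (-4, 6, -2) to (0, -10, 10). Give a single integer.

Answer: 16

Derivation:
|ax - bx| = |-4 - 0| = 4
|ay - by| = |6 - (-10)| = 16
|az - bz| = |-2 - 10| = 12
distance = (4 + 16 + 12) / 2 = 32 / 2 = 16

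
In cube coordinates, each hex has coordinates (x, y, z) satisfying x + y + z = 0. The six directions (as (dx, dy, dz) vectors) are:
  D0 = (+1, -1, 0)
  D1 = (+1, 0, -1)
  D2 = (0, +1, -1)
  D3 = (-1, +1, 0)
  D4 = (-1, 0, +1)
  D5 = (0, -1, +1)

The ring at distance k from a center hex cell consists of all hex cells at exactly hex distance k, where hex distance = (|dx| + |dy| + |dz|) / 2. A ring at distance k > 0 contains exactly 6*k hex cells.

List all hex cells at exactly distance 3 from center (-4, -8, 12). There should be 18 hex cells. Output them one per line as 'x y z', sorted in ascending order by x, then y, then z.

Answer: -7 -8 15
-7 -7 14
-7 -6 13
-7 -5 12
-6 -9 15
-6 -5 11
-5 -10 15
-5 -5 10
-4 -11 15
-4 -5 9
-3 -11 14
-3 -6 9
-2 -11 13
-2 -7 9
-1 -11 12
-1 -10 11
-1 -9 10
-1 -8 9

Derivation:
Walk ring at distance 3 from (-4, -8, 12):
Start at center + D4*3 = (-7, -8, 15)
  hex 0: (-7, -8, 15)
  hex 1: (-6, -9, 15)
  hex 2: (-5, -10, 15)
  hex 3: (-4, -11, 15)
  hex 4: (-3, -11, 14)
  hex 5: (-2, -11, 13)
  hex 6: (-1, -11, 12)
  hex 7: (-1, -10, 11)
  hex 8: (-1, -9, 10)
  hex 9: (-1, -8, 9)
  hex 10: (-2, -7, 9)
  hex 11: (-3, -6, 9)
  hex 12: (-4, -5, 9)
  hex 13: (-5, -5, 10)
  hex 14: (-6, -5, 11)
  hex 15: (-7, -5, 12)
  hex 16: (-7, -6, 13)
  hex 17: (-7, -7, 14)
Sorted: 18 hexes.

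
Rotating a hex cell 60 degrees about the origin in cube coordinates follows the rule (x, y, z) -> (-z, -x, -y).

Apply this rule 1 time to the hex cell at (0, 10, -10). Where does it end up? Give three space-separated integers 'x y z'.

Answer: 10 0 -10

Derivation:
Start: (0, 10, -10)
Step 1: (0, 10, -10) -> (-(-10), -(0), -(10)) = (10, 0, -10)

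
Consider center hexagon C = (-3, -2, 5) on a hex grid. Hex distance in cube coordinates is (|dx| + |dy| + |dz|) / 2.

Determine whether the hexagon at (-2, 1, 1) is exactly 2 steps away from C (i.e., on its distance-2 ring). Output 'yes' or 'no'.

|px - cx| = |-2 - (-3)| = 1
|py - cy| = |1 - (-2)| = 3
|pz - cz| = |1 - 5| = 4
distance = (1+3+4)/2 = 8/2 = 4
radius = 2; distance != radius -> no

Answer: no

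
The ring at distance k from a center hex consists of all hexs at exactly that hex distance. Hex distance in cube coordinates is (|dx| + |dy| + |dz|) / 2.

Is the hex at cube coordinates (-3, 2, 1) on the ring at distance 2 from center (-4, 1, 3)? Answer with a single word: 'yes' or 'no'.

Answer: yes

Derivation:
|px - cx| = |-3 - (-4)| = 1
|py - cy| = |2 - 1| = 1
|pz - cz| = |1 - 3| = 2
distance = (1+1+2)/2 = 4/2 = 2
radius = 2; distance == radius -> yes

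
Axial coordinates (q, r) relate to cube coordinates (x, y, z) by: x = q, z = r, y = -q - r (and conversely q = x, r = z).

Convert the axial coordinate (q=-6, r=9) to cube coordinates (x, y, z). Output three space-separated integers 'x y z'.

Answer: -6 -3 9

Derivation:
x = q = -6
z = r = 9
y = -x - z = -(-6) - (9) = -3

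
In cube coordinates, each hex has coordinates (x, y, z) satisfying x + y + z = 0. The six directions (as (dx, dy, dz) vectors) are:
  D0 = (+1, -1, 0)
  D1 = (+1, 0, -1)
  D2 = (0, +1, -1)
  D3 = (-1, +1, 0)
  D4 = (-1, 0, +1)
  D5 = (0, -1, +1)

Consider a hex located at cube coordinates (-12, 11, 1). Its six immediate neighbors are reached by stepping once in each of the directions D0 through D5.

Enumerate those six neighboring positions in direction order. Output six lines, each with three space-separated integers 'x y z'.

Answer: -11 10 1
-11 11 0
-12 12 0
-13 12 1
-13 11 2
-12 10 2

Derivation:
Center: (-12, 11, 1). Add each direction:
  D0: (-12, 11, 1) + (1, -1, 0) = (-11, 10, 1)
  D1: (-12, 11, 1) + (1, 0, -1) = (-11, 11, 0)
  D2: (-12, 11, 1) + (0, 1, -1) = (-12, 12, 0)
  D3: (-12, 11, 1) + (-1, 1, 0) = (-13, 12, 1)
  D4: (-12, 11, 1) + (-1, 0, 1) = (-13, 11, 2)
  D5: (-12, 11, 1) + (0, -1, 1) = (-12, 10, 2)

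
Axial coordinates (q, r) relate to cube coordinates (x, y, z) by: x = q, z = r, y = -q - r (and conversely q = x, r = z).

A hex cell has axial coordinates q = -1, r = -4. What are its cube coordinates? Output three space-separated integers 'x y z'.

Answer: -1 5 -4

Derivation:
x = q = -1
z = r = -4
y = -x - z = -(-1) - (-4) = 5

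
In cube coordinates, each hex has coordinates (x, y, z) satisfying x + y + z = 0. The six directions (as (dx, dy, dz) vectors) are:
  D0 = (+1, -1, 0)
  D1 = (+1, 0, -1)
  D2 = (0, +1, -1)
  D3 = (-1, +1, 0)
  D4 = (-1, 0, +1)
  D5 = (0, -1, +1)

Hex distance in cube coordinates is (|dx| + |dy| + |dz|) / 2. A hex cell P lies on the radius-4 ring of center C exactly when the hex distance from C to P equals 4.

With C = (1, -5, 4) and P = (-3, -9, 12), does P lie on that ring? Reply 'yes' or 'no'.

|px - cx| = |-3 - 1| = 4
|py - cy| = |-9 - (-5)| = 4
|pz - cz| = |12 - 4| = 8
distance = (4+4+8)/2 = 16/2 = 8
radius = 4; distance != radius -> no

Answer: no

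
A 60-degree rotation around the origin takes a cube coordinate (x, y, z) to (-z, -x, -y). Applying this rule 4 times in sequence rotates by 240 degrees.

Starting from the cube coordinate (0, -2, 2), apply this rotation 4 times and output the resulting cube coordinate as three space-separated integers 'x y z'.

Answer: 2 0 -2

Derivation:
Start: (0, -2, 2)
Step 1: (0, -2, 2) -> (-(2), -(0), -(-2)) = (-2, 0, 2)
Step 2: (-2, 0, 2) -> (-(2), -(-2), -(0)) = (-2, 2, 0)
Step 3: (-2, 2, 0) -> (-(0), -(-2), -(2)) = (0, 2, -2)
Step 4: (0, 2, -2) -> (-(-2), -(0), -(2)) = (2, 0, -2)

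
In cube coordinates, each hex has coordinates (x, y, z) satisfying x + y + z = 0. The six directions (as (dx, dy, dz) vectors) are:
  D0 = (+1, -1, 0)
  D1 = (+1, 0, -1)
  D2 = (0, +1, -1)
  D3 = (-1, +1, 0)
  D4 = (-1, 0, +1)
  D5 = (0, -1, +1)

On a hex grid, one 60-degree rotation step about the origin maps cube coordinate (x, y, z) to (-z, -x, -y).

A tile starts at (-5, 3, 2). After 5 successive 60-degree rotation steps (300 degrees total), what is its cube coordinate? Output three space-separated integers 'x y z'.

Answer: -3 -2 5

Derivation:
Start: (-5, 3, 2)
Step 1: (-5, 3, 2) -> (-(2), -(-5), -(3)) = (-2, 5, -3)
Step 2: (-2, 5, -3) -> (-(-3), -(-2), -(5)) = (3, 2, -5)
Step 3: (3, 2, -5) -> (-(-5), -(3), -(2)) = (5, -3, -2)
Step 4: (5, -3, -2) -> (-(-2), -(5), -(-3)) = (2, -5, 3)
Step 5: (2, -5, 3) -> (-(3), -(2), -(-5)) = (-3, -2, 5)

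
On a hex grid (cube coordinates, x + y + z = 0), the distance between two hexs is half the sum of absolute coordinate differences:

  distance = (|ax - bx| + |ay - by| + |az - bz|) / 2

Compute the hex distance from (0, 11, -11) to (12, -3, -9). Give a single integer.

Answer: 14

Derivation:
|ax - bx| = |0 - 12| = 12
|ay - by| = |11 - (-3)| = 14
|az - bz| = |-11 - (-9)| = 2
distance = (12 + 14 + 2) / 2 = 28 / 2 = 14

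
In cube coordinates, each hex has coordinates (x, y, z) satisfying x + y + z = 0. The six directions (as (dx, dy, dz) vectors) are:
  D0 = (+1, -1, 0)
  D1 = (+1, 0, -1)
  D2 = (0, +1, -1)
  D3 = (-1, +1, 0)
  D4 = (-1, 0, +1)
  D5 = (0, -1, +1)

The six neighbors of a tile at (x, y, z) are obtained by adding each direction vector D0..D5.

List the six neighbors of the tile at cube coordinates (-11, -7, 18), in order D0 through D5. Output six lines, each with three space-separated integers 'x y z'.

Answer: -10 -8 18
-10 -7 17
-11 -6 17
-12 -6 18
-12 -7 19
-11 -8 19

Derivation:
Center: (-11, -7, 18). Add each direction:
  D0: (-11, -7, 18) + (1, -1, 0) = (-10, -8, 18)
  D1: (-11, -7, 18) + (1, 0, -1) = (-10, -7, 17)
  D2: (-11, -7, 18) + (0, 1, -1) = (-11, -6, 17)
  D3: (-11, -7, 18) + (-1, 1, 0) = (-12, -6, 18)
  D4: (-11, -7, 18) + (-1, 0, 1) = (-12, -7, 19)
  D5: (-11, -7, 18) + (0, -1, 1) = (-11, -8, 19)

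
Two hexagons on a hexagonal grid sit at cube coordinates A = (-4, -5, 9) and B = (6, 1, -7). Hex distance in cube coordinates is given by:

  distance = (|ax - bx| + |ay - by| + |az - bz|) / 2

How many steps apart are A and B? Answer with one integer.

|ax - bx| = |-4 - 6| = 10
|ay - by| = |-5 - 1| = 6
|az - bz| = |9 - (-7)| = 16
distance = (10 + 6 + 16) / 2 = 32 / 2 = 16

Answer: 16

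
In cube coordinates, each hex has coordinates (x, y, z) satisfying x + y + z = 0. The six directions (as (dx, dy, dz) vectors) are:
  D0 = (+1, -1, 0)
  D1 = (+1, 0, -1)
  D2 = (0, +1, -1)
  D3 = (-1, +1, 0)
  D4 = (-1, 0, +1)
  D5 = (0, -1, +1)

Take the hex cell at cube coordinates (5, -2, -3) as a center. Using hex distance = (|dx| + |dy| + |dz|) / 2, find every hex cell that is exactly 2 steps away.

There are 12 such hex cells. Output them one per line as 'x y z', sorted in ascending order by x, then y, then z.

Walk ring at distance 2 from (5, -2, -3):
Start at center + D4*2 = (3, -2, -1)
  hex 0: (3, -2, -1)
  hex 1: (4, -3, -1)
  hex 2: (5, -4, -1)
  hex 3: (6, -4, -2)
  hex 4: (7, -4, -3)
  hex 5: (7, -3, -4)
  hex 6: (7, -2, -5)
  hex 7: (6, -1, -5)
  hex 8: (5, 0, -5)
  hex 9: (4, 0, -4)
  hex 10: (3, 0, -3)
  hex 11: (3, -1, -2)
Sorted: 12 hexes.

Answer: 3 -2 -1
3 -1 -2
3 0 -3
4 -3 -1
4 0 -4
5 -4 -1
5 0 -5
6 -4 -2
6 -1 -5
7 -4 -3
7 -3 -4
7 -2 -5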